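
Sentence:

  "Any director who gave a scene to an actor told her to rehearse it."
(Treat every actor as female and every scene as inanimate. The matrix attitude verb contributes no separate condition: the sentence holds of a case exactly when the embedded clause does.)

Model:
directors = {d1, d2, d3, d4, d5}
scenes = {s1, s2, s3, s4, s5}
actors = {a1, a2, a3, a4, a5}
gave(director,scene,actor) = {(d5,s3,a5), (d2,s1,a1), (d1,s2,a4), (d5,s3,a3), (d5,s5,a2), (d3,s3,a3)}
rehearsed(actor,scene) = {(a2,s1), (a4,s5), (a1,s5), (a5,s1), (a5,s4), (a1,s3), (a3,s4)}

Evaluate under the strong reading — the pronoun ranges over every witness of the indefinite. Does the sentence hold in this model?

"her" takes "an actor" as antecedent and "it" takes "a scene"; both are donkey pronouns co-varying with the restrictor.
Strong reading: for every (d,s,a) with gave(d,s,a), rehearsed(a,s).
Restrictor triples: (d1,s2,a4)→rehearsed(a4,s2) ✗  (d2,s1,a1)→rehearsed(a1,s1) ✗  (d3,s3,a3)→rehearsed(a3,s3) ✗  (d5,s3,a3)→rehearsed(a3,s3) ✗  (d5,s3,a5)→rehearsed(a5,s3) ✗  (d5,s5,a2)→rehearsed(a2,s5) ✗
Counterexample: (d1,s2,a4) — rehearsed(a4,s2) does not hold.

False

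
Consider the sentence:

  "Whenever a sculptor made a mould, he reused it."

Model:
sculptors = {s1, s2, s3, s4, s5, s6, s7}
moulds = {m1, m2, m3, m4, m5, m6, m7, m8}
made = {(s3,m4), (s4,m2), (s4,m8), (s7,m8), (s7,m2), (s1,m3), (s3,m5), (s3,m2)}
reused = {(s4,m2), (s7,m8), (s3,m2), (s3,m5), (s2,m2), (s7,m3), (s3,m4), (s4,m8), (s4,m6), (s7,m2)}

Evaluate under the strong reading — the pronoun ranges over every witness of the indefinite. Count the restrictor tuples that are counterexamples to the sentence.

"it" takes "a mould" as antecedent — a donkey pronoun bound across the clause boundary.
Strong reading: for every (s,m) with made(s,m), reused(s,m).
Restrictor pairs: (s1,m3) ✗  (s3,m2) ✓  (s3,m4) ✓  (s3,m5) ✓  (s4,m2) ✓  (s4,m8) ✓  (s7,m2) ✓  (s7,m8) ✓
Counterexamples (restrictor pairs failing the scope): 1.

1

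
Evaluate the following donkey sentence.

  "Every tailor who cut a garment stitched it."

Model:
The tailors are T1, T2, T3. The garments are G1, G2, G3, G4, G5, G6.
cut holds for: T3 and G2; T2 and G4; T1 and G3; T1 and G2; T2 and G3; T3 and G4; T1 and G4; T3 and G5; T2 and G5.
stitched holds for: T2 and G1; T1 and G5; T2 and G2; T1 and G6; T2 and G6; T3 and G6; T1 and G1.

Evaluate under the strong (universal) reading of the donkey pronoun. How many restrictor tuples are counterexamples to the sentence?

9

"it" takes "a garment" as antecedent — a donkey pronoun bound across the clause boundary.
Strong reading: for every (t,g) with cut(t,g), stitched(t,g).
Restrictor pairs: (T1,G2) ✗  (T1,G3) ✗  (T1,G4) ✗  (T2,G3) ✗  (T2,G4) ✗  (T2,G5) ✗  (T3,G2) ✗  (T3,G4) ✗  (T3,G5) ✗
Counterexamples (restrictor pairs failing the scope): 9.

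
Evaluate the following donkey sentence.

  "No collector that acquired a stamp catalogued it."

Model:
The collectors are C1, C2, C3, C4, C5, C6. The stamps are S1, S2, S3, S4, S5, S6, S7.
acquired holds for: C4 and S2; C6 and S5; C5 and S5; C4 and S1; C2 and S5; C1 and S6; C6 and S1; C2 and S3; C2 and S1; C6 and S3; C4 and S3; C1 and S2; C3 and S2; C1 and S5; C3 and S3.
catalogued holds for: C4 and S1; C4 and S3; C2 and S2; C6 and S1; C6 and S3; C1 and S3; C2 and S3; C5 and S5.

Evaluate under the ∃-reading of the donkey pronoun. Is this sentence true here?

"it" takes "a stamp" as antecedent — a donkey pronoun bound across the clause boundary.
Truth condition: for no (c,s) with acquired(c,s) does catalogued(c,s) hold.
Restrictor pairs — does the scope hold? (C1,S2):fails  (C1,S5):fails  (C1,S6):fails  (C2,S1):fails  (C2,S3):holds  (C2,S5):fails  (C3,S2):fails  (C3,S3):fails  (C4,S1):holds  (C4,S2):fails  (C4,S3):holds  (C5,S5):holds  (C6,S1):holds  (C6,S3):holds  (C6,S5):fails
Scope holds for 6 pair(s), so the sentence is false.

False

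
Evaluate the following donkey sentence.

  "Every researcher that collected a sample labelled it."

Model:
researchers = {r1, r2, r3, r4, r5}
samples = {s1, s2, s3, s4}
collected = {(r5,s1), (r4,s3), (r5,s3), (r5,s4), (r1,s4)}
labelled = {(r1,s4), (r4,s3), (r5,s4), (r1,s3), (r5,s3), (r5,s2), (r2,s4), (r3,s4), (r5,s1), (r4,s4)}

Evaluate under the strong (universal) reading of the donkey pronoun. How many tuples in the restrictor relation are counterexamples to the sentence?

0

"it" takes "a sample" as antecedent — a donkey pronoun bound across the clause boundary.
Strong reading: for every (r,s) with collected(r,s), labelled(r,s).
Restrictor pairs: (r1,s4) ✓  (r4,s3) ✓  (r5,s1) ✓  (r5,s3) ✓  (r5,s4) ✓
Counterexamples (restrictor pairs failing the scope): 0.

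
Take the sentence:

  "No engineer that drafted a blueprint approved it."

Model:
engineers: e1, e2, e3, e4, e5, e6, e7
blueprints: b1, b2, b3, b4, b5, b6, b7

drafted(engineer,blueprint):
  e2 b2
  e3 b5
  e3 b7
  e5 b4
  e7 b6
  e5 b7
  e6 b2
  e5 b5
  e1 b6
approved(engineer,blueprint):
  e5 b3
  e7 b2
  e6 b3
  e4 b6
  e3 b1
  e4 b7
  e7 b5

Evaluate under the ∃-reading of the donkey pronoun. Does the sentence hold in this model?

"it" takes "a blueprint" as antecedent — a donkey pronoun bound across the clause boundary.
Truth condition: for no (e,b) with drafted(e,b) does approved(e,b) hold.
Restrictor pairs — does the scope hold? (e1,b6):fails  (e2,b2):fails  (e3,b5):fails  (e3,b7):fails  (e5,b4):fails  (e5,b5):fails  (e5,b7):fails  (e6,b2):fails  (e7,b6):fails
Scope holds for no restrictor pair, so the sentence is true.

True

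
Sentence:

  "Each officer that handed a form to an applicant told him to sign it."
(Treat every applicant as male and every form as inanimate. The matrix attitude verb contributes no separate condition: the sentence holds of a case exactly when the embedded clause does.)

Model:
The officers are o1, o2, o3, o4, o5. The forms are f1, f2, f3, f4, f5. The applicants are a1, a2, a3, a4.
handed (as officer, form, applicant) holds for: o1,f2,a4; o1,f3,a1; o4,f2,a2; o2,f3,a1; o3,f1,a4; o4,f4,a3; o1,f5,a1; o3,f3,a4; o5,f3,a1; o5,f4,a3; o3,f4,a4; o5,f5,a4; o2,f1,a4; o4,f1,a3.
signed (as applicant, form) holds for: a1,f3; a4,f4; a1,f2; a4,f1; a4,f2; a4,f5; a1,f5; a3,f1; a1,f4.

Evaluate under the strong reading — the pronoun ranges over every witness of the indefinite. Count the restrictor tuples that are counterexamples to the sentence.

4

"him" takes "an applicant" as antecedent and "it" takes "a form"; both are donkey pronouns co-varying with the restrictor.
Strong reading: for every (o,f,a) with handed(o,f,a), signed(a,f).
Restrictor triples: (o1,f2,a4)→signed(a4,f2) ✓  (o1,f3,a1)→signed(a1,f3) ✓  (o1,f5,a1)→signed(a1,f5) ✓  (o2,f1,a4)→signed(a4,f1) ✓  (o2,f3,a1)→signed(a1,f3) ✓  (o3,f1,a4)→signed(a4,f1) ✓  (o3,f3,a4)→signed(a4,f3) ✗  (o3,f4,a4)→signed(a4,f4) ✓  (o4,f1,a3)→signed(a3,f1) ✓  (o4,f2,a2)→signed(a2,f2) ✗  (o4,f4,a3)→signed(a3,f4) ✗  (o5,f3,a1)→signed(a1,f3) ✓  (o5,f4,a3)→signed(a3,f4) ✗  (o5,f5,a4)→signed(a4,f5) ✓
Counterexamples (restrictor triples failing the scope): 4.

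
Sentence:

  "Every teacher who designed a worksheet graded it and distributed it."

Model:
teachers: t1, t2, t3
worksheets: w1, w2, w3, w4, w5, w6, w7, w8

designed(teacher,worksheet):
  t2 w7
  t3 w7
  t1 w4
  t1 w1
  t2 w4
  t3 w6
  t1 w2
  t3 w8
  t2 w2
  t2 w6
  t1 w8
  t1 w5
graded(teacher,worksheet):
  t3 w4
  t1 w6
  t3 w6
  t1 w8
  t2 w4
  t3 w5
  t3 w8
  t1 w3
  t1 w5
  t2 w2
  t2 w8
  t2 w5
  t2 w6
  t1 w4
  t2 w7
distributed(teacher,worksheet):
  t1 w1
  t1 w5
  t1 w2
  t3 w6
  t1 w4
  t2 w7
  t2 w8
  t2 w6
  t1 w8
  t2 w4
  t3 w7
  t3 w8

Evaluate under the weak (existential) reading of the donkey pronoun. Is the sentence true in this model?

True

"it" takes "a worksheet" as antecedent — a donkey pronoun bound across the clause boundary.
Weak reading: every teacher t with some designed-worksheet has at least one designed-worksheet w such that graded(t,w) ∧ distributed(t,w).
Per teacher: t1:✓  t2:✓  t3:✓
Every teacher in the restrictor has a witness.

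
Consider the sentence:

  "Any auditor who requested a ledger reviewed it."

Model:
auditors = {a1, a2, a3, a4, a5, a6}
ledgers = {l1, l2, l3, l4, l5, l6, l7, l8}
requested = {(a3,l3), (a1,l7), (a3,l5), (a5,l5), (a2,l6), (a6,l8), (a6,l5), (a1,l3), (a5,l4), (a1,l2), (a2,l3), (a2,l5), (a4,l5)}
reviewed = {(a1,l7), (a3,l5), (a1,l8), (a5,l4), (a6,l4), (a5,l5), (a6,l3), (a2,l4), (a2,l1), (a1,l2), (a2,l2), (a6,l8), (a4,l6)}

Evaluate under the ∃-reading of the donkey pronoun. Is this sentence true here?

"it" takes "a ledger" as antecedent — a donkey pronoun bound across the clause boundary.
Weak reading: every auditor a with some requested-ledger has at least one requested-ledger l such that reviewed(a,l).
Per auditor: a1:✓  a2:✗  a3:✓  a4:✗  a5:✓  a6:✓
a2 has no witness among its requested-ledgers.

False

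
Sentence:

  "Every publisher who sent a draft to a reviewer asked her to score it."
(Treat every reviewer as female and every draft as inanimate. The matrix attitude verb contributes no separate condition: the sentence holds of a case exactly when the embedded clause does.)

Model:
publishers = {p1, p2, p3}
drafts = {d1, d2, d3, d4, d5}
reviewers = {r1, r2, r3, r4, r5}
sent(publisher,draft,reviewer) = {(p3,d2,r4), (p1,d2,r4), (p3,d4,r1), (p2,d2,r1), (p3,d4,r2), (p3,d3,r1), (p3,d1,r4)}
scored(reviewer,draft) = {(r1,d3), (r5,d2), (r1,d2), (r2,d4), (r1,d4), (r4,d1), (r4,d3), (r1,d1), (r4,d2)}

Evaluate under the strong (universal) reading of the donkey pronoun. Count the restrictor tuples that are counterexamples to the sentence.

"her" takes "a reviewer" as antecedent and "it" takes "a draft"; both are donkey pronouns co-varying with the restrictor.
Strong reading: for every (p,d,r) with sent(p,d,r), scored(r,d).
Restrictor triples: (p1,d2,r4)→scored(r4,d2) ✓  (p2,d2,r1)→scored(r1,d2) ✓  (p3,d1,r4)→scored(r4,d1) ✓  (p3,d2,r4)→scored(r4,d2) ✓  (p3,d3,r1)→scored(r1,d3) ✓  (p3,d4,r1)→scored(r1,d4) ✓  (p3,d4,r2)→scored(r2,d4) ✓
Counterexamples (restrictor triples failing the scope): 0.

0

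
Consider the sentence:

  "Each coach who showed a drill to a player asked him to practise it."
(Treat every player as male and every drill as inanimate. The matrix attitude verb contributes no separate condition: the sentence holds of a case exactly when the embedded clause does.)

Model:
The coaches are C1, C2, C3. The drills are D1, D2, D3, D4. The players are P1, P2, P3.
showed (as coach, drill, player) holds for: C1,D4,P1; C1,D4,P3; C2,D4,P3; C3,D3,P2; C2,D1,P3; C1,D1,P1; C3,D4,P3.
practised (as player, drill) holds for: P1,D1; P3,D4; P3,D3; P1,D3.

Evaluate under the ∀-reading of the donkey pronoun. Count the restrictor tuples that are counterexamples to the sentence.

3

"him" takes "a player" as antecedent and "it" takes "a drill"; both are donkey pronouns co-varying with the restrictor.
Strong reading: for every (c,d,p) with showed(c,d,p), practised(p,d).
Restrictor triples: (C1,D1,P1)→practised(P1,D1) ✓  (C1,D4,P1)→practised(P1,D4) ✗  (C1,D4,P3)→practised(P3,D4) ✓  (C2,D1,P3)→practised(P3,D1) ✗  (C2,D4,P3)→practised(P3,D4) ✓  (C3,D3,P2)→practised(P2,D3) ✗  (C3,D4,P3)→practised(P3,D4) ✓
Counterexamples (restrictor triples failing the scope): 3.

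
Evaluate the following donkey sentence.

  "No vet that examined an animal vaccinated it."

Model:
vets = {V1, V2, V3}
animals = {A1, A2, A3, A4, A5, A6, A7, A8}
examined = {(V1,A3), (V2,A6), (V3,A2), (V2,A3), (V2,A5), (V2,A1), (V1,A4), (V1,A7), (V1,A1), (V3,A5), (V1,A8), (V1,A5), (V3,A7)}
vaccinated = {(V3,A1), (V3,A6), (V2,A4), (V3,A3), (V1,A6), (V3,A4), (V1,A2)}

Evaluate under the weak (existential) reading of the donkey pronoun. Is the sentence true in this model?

"it" takes "an animal" as antecedent — a donkey pronoun bound across the clause boundary.
Truth condition: for no (v,a) with examined(v,a) does vaccinated(v,a) hold.
Restrictor pairs — does the scope hold? (V1,A1):fails  (V1,A3):fails  (V1,A4):fails  (V1,A5):fails  (V1,A7):fails  (V1,A8):fails  (V2,A1):fails  (V2,A3):fails  (V2,A5):fails  (V2,A6):fails  (V3,A2):fails  (V3,A5):fails  (V3,A7):fails
Scope holds for no restrictor pair, so the sentence is true.

True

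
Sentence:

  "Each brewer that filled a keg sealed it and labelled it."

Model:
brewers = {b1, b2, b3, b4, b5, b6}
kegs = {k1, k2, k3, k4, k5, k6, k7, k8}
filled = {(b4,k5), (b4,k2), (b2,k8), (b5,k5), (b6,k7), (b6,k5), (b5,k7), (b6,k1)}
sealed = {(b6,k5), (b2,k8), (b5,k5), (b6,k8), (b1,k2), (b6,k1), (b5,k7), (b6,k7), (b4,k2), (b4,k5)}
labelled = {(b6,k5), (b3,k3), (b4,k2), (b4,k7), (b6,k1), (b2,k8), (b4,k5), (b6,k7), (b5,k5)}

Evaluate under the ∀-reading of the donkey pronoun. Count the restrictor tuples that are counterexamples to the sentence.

1

"it" takes "a keg" as antecedent — a donkey pronoun bound across the clause boundary.
Strong reading: for every (b,k) with filled(b,k), sealed(b,k) ∧ labelled(b,k).
Restrictor pairs: (b2,k8) ✓  (b4,k2) ✓  (b4,k5) ✓  (b5,k5) ✓  (b5,k7) ✗  (b6,k1) ✓  (b6,k5) ✓  (b6,k7) ✓
Counterexamples (restrictor pairs failing the scope): 1.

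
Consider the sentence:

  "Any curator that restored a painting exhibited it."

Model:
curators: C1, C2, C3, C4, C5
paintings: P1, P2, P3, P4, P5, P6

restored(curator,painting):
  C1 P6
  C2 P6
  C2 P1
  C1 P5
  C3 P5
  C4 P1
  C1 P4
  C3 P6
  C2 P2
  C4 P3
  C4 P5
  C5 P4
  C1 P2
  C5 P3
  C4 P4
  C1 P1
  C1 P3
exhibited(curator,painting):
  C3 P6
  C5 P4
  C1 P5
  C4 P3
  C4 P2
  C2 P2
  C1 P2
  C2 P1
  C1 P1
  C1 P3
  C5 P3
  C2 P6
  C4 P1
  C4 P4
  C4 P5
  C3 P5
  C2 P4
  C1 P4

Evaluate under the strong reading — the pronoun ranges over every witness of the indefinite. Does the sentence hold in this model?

False

"it" takes "a painting" as antecedent — a donkey pronoun bound across the clause boundary.
Strong reading: for every (c,p) with restored(c,p), exhibited(c,p).
Restrictor pairs: (C1,P1) ✓  (C1,P2) ✓  (C1,P3) ✓  (C1,P4) ✓  (C1,P5) ✓  (C1,P6) ✗  (C2,P1) ✓  (C2,P2) ✓  (C2,P6) ✓  (C3,P5) ✓  (C3,P6) ✓  (C4,P1) ✓  (C4,P3) ✓  (C4,P4) ✓  (C4,P5) ✓  (C5,P3) ✓  (C5,P4) ✓
Counterexample: (C1,P6) is in restored but fails the scope.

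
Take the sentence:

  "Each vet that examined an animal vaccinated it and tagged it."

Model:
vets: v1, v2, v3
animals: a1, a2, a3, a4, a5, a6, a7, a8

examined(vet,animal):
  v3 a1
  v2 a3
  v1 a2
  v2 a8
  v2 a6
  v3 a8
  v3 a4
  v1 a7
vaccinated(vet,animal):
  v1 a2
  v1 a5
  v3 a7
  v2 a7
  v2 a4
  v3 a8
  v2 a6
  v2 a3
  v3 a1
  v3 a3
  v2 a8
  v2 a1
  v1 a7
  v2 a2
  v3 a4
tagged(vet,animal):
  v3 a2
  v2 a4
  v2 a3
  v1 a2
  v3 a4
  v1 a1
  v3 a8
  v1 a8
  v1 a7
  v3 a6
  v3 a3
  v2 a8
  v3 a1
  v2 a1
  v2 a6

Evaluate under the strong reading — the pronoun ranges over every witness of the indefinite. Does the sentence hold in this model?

True

"it" takes "an animal" as antecedent — a donkey pronoun bound across the clause boundary.
Strong reading: for every (v,a) with examined(v,a), vaccinated(v,a) ∧ tagged(v,a).
Restrictor pairs: (v1,a2) ✓  (v1,a7) ✓  (v2,a3) ✓  (v2,a6) ✓  (v2,a8) ✓  (v3,a1) ✓  (v3,a4) ✓  (v3,a8) ✓
Every restrictor pair satisfies the scope.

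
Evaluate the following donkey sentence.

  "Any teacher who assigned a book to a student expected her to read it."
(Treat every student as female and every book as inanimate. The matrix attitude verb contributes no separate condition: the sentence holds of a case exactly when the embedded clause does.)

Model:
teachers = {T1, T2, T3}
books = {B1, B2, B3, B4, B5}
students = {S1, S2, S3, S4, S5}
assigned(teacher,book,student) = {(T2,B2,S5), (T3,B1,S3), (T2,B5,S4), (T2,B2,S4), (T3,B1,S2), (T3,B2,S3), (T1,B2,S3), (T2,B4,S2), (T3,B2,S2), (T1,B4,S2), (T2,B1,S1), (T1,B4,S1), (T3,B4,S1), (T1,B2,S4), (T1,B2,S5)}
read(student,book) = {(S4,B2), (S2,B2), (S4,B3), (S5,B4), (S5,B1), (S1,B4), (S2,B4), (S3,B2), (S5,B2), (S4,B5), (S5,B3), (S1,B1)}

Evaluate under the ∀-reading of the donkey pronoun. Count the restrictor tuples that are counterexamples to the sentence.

2

"her" takes "a student" as antecedent and "it" takes "a book"; both are donkey pronouns co-varying with the restrictor.
Strong reading: for every (t,b,s) with assigned(t,b,s), read(s,b).
Restrictor triples: (T1,B2,S3)→read(S3,B2) ✓  (T1,B2,S4)→read(S4,B2) ✓  (T1,B2,S5)→read(S5,B2) ✓  (T1,B4,S1)→read(S1,B4) ✓  (T1,B4,S2)→read(S2,B4) ✓  (T2,B1,S1)→read(S1,B1) ✓  (T2,B2,S4)→read(S4,B2) ✓  (T2,B2,S5)→read(S5,B2) ✓  (T2,B4,S2)→read(S2,B4) ✓  (T2,B5,S4)→read(S4,B5) ✓  (T3,B1,S2)→read(S2,B1) ✗  (T3,B1,S3)→read(S3,B1) ✗  (T3,B2,S2)→read(S2,B2) ✓  (T3,B2,S3)→read(S3,B2) ✓  (T3,B4,S1)→read(S1,B4) ✓
Counterexamples (restrictor triples failing the scope): 2.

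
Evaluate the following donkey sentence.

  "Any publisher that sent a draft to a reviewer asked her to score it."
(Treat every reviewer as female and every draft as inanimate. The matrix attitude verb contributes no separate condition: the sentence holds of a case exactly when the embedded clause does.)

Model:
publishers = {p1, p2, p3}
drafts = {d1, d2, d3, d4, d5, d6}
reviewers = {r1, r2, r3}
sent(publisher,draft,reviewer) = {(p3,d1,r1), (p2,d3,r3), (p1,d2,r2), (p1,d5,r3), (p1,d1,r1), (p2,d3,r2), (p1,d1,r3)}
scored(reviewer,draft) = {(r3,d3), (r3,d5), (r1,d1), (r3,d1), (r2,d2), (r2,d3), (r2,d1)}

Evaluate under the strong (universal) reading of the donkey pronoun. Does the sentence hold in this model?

True

"her" takes "a reviewer" as antecedent and "it" takes "a draft"; both are donkey pronouns co-varying with the restrictor.
Strong reading: for every (p,d,r) with sent(p,d,r), scored(r,d).
Restrictor triples: (p1,d1,r1)→scored(r1,d1) ✓  (p1,d1,r3)→scored(r3,d1) ✓  (p1,d2,r2)→scored(r2,d2) ✓  (p1,d5,r3)→scored(r3,d5) ✓  (p2,d3,r2)→scored(r2,d3) ✓  (p2,d3,r3)→scored(r3,d3) ✓  (p3,d1,r1)→scored(r1,d1) ✓
Every restrictor triple satisfies the scope.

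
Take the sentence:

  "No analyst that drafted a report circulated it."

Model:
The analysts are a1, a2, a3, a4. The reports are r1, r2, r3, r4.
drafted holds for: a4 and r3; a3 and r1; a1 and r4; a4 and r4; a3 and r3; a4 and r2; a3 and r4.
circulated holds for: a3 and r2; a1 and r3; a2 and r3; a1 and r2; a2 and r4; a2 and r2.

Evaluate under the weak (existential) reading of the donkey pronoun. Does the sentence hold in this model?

"it" takes "a report" as antecedent — a donkey pronoun bound across the clause boundary.
Truth condition: for no (a,r) with drafted(a,r) does circulated(a,r) hold.
Restrictor pairs — does the scope hold? (a1,r4):fails  (a3,r1):fails  (a3,r3):fails  (a3,r4):fails  (a4,r2):fails  (a4,r3):fails  (a4,r4):fails
Scope holds for no restrictor pair, so the sentence is true.

True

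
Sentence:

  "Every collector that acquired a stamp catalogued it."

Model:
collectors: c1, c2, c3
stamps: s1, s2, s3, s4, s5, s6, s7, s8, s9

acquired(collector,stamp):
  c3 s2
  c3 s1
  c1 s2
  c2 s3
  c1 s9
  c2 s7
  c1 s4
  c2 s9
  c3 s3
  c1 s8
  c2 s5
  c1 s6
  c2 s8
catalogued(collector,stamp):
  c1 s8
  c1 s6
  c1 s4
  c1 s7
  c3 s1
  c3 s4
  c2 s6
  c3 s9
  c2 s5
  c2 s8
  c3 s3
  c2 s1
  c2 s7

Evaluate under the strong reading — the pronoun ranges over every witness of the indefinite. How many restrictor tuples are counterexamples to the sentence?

5

"it" takes "a stamp" as antecedent — a donkey pronoun bound across the clause boundary.
Strong reading: for every (c,s) with acquired(c,s), catalogued(c,s).
Restrictor pairs: (c1,s2) ✗  (c1,s4) ✓  (c1,s6) ✓  (c1,s8) ✓  (c1,s9) ✗  (c2,s3) ✗  (c2,s5) ✓  (c2,s7) ✓  (c2,s8) ✓  (c2,s9) ✗  (c3,s1) ✓  (c3,s2) ✗  (c3,s3) ✓
Counterexamples (restrictor pairs failing the scope): 5.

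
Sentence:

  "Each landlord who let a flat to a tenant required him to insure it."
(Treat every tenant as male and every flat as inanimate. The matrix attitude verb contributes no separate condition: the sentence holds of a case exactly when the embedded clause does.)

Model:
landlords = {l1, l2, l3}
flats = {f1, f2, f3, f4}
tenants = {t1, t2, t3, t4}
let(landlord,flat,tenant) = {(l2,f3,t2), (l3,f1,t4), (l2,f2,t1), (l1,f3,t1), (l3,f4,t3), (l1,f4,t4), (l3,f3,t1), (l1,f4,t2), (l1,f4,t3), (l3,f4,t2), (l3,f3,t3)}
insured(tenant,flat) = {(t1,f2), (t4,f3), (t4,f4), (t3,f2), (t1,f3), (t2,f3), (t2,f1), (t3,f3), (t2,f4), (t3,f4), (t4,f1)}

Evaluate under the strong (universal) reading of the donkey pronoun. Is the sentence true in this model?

True

"him" takes "a tenant" as antecedent and "it" takes "a flat"; both are donkey pronouns co-varying with the restrictor.
Strong reading: for every (l,f,t) with let(l,f,t), insured(t,f).
Restrictor triples: (l1,f3,t1)→insured(t1,f3) ✓  (l1,f4,t2)→insured(t2,f4) ✓  (l1,f4,t3)→insured(t3,f4) ✓  (l1,f4,t4)→insured(t4,f4) ✓  (l2,f2,t1)→insured(t1,f2) ✓  (l2,f3,t2)→insured(t2,f3) ✓  (l3,f1,t4)→insured(t4,f1) ✓  (l3,f3,t1)→insured(t1,f3) ✓  (l3,f3,t3)→insured(t3,f3) ✓  (l3,f4,t2)→insured(t2,f4) ✓  (l3,f4,t3)→insured(t3,f4) ✓
Every restrictor triple satisfies the scope.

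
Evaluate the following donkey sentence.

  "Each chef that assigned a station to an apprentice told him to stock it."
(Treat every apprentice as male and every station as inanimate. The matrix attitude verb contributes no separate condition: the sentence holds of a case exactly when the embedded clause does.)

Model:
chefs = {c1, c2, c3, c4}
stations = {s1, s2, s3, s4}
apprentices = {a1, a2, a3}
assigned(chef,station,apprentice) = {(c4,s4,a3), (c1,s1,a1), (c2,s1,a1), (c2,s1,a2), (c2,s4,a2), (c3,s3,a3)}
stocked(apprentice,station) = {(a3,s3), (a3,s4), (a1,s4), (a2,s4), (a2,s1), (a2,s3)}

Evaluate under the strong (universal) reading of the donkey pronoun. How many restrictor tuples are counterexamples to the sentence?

2

"him" takes "an apprentice" as antecedent and "it" takes "a station"; both are donkey pronouns co-varying with the restrictor.
Strong reading: for every (c,s,a) with assigned(c,s,a), stocked(a,s).
Restrictor triples: (c1,s1,a1)→stocked(a1,s1) ✗  (c2,s1,a1)→stocked(a1,s1) ✗  (c2,s1,a2)→stocked(a2,s1) ✓  (c2,s4,a2)→stocked(a2,s4) ✓  (c3,s3,a3)→stocked(a3,s3) ✓  (c4,s4,a3)→stocked(a3,s4) ✓
Counterexamples (restrictor triples failing the scope): 2.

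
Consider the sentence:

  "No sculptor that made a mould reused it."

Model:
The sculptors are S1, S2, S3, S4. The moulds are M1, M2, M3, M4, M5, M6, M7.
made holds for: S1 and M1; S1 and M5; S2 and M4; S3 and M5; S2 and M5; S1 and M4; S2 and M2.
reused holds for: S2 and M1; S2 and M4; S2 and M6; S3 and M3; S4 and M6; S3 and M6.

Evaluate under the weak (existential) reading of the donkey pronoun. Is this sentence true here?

"it" takes "a mould" as antecedent — a donkey pronoun bound across the clause boundary.
Truth condition: for no (s,m) with made(s,m) does reused(s,m) hold.
Restrictor pairs — does the scope hold? (S1,M1):fails  (S1,M4):fails  (S1,M5):fails  (S2,M2):fails  (S2,M4):holds  (S2,M5):fails  (S3,M5):fails
Scope holds for 1 pair(s), so the sentence is false.

False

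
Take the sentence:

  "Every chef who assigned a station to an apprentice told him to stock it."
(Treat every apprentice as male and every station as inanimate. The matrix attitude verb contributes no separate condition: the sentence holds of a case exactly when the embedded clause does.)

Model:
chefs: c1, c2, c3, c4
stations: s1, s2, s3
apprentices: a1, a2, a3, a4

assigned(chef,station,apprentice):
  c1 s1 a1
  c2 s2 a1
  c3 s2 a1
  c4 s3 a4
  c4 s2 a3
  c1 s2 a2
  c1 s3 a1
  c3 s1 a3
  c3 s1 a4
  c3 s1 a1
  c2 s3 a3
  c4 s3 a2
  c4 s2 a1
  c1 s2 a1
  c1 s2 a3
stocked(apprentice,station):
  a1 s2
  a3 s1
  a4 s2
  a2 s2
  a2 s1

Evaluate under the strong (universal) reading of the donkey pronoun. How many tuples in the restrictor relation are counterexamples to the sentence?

"him" takes "an apprentice" as antecedent and "it" takes "a station"; both are donkey pronouns co-varying with the restrictor.
Strong reading: for every (c,s,a) with assigned(c,s,a), stocked(a,s).
Restrictor triples: (c1,s1,a1)→stocked(a1,s1) ✗  (c1,s2,a1)→stocked(a1,s2) ✓  (c1,s2,a2)→stocked(a2,s2) ✓  (c1,s2,a3)→stocked(a3,s2) ✗  (c1,s3,a1)→stocked(a1,s3) ✗  (c2,s2,a1)→stocked(a1,s2) ✓  (c2,s3,a3)→stocked(a3,s3) ✗  (c3,s1,a1)→stocked(a1,s1) ✗  (c3,s1,a3)→stocked(a3,s1) ✓  (c3,s1,a4)→stocked(a4,s1) ✗  (c3,s2,a1)→stocked(a1,s2) ✓  (c4,s2,a1)→stocked(a1,s2) ✓  (c4,s2,a3)→stocked(a3,s2) ✗  (c4,s3,a2)→stocked(a2,s3) ✗  (c4,s3,a4)→stocked(a4,s3) ✗
Counterexamples (restrictor triples failing the scope): 9.

9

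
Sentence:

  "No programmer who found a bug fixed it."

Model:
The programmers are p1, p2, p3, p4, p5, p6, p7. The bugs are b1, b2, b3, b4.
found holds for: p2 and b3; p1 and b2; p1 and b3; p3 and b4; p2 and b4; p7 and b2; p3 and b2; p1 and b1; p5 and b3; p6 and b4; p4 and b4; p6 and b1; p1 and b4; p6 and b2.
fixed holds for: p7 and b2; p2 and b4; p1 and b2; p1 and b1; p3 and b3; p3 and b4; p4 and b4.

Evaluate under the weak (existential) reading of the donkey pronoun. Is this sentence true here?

False

"it" takes "a bug" as antecedent — a donkey pronoun bound across the clause boundary.
Truth condition: for no (p,b) with found(p,b) does fixed(p,b) hold.
Restrictor pairs — does the scope hold? (p1,b1):holds  (p1,b2):holds  (p1,b3):fails  (p1,b4):fails  (p2,b3):fails  (p2,b4):holds  (p3,b2):fails  (p3,b4):holds  (p4,b4):holds  (p5,b3):fails  (p6,b1):fails  (p6,b2):fails  (p6,b4):fails  (p7,b2):holds
Scope holds for 6 pair(s), so the sentence is false.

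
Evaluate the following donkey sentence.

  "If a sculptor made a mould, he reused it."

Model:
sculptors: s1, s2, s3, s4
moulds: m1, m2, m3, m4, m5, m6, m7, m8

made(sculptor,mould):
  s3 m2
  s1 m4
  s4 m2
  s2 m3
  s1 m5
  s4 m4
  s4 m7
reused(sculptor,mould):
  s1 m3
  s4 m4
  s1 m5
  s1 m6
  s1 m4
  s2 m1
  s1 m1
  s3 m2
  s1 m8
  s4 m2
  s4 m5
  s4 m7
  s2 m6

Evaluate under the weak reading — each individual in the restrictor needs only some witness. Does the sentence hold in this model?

"it" takes "a mould" as antecedent — a donkey pronoun bound across the clause boundary.
Weak reading: every sculptor s with some made-mould has at least one made-mould m such that reused(s,m).
Per sculptor: s1:✓  s2:✗  s3:✓  s4:✓
s2 has no witness among its made-moulds.

False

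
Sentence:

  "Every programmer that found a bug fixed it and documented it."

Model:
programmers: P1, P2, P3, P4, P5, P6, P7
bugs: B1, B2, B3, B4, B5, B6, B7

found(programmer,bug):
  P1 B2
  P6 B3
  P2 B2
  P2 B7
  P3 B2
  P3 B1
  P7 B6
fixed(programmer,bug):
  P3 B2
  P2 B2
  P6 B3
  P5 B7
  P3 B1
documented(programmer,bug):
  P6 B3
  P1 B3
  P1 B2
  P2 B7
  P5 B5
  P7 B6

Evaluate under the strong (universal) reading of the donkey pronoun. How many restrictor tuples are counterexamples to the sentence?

6

"it" takes "a bug" as antecedent — a donkey pronoun bound across the clause boundary.
Strong reading: for every (p,b) with found(p,b), fixed(p,b) ∧ documented(p,b).
Restrictor pairs: (P1,B2) ✗  (P2,B2) ✗  (P2,B7) ✗  (P3,B1) ✗  (P3,B2) ✗  (P6,B3) ✓  (P7,B6) ✗
Counterexamples (restrictor pairs failing the scope): 6.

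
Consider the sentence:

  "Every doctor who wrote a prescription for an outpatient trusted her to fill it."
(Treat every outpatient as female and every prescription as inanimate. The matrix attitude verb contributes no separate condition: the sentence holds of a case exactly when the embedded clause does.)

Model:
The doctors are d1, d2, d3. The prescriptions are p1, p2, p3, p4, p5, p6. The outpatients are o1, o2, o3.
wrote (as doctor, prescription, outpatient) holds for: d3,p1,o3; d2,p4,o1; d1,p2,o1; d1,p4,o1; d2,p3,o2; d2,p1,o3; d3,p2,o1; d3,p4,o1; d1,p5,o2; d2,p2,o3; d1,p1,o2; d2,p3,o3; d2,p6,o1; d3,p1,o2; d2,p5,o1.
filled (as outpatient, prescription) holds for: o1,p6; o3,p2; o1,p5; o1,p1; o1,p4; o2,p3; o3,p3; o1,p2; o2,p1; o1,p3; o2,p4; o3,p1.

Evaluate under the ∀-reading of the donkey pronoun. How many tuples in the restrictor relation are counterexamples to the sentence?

"her" takes "an outpatient" as antecedent and "it" takes "a prescription"; both are donkey pronouns co-varying with the restrictor.
Strong reading: for every (d,p,o) with wrote(d,p,o), filled(o,p).
Restrictor triples: (d1,p1,o2)→filled(o2,p1) ✓  (d1,p2,o1)→filled(o1,p2) ✓  (d1,p4,o1)→filled(o1,p4) ✓  (d1,p5,o2)→filled(o2,p5) ✗  (d2,p1,o3)→filled(o3,p1) ✓  (d2,p2,o3)→filled(o3,p2) ✓  (d2,p3,o2)→filled(o2,p3) ✓  (d2,p3,o3)→filled(o3,p3) ✓  (d2,p4,o1)→filled(o1,p4) ✓  (d2,p5,o1)→filled(o1,p5) ✓  (d2,p6,o1)→filled(o1,p6) ✓  (d3,p1,o2)→filled(o2,p1) ✓  (d3,p1,o3)→filled(o3,p1) ✓  (d3,p2,o1)→filled(o1,p2) ✓  (d3,p4,o1)→filled(o1,p4) ✓
Counterexamples (restrictor triples failing the scope): 1.

1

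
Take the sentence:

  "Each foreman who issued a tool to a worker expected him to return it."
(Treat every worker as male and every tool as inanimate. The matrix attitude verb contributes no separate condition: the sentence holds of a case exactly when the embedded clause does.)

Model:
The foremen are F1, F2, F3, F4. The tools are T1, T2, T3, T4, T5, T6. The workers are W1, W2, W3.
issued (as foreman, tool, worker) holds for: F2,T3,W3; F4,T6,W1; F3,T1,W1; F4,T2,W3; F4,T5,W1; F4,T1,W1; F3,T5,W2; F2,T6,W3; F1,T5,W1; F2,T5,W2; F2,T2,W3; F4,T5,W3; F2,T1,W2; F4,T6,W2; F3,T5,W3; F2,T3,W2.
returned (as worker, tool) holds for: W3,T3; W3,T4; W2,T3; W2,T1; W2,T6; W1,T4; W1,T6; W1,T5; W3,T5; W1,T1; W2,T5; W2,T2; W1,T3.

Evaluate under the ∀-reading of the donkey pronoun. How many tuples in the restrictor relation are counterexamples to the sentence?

"him" takes "a worker" as antecedent and "it" takes "a tool"; both are donkey pronouns co-varying with the restrictor.
Strong reading: for every (f,t,w) with issued(f,t,w), returned(w,t).
Restrictor triples: (F1,T5,W1)→returned(W1,T5) ✓  (F2,T1,W2)→returned(W2,T1) ✓  (F2,T2,W3)→returned(W3,T2) ✗  (F2,T3,W2)→returned(W2,T3) ✓  (F2,T3,W3)→returned(W3,T3) ✓  (F2,T5,W2)→returned(W2,T5) ✓  (F2,T6,W3)→returned(W3,T6) ✗  (F3,T1,W1)→returned(W1,T1) ✓  (F3,T5,W2)→returned(W2,T5) ✓  (F3,T5,W3)→returned(W3,T5) ✓  (F4,T1,W1)→returned(W1,T1) ✓  (F4,T2,W3)→returned(W3,T2) ✗  (F4,T5,W1)→returned(W1,T5) ✓  (F4,T5,W3)→returned(W3,T5) ✓  (F4,T6,W1)→returned(W1,T6) ✓  (F4,T6,W2)→returned(W2,T6) ✓
Counterexamples (restrictor triples failing the scope): 3.

3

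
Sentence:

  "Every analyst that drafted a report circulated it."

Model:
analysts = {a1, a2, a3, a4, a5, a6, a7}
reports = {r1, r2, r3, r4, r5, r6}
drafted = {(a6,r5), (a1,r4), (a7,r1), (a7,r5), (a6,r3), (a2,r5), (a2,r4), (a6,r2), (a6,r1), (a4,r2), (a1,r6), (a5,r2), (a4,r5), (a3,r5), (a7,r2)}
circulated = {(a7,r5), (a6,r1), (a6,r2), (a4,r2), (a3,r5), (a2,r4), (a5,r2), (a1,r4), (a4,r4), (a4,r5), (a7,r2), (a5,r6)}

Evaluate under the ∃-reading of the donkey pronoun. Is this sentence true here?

"it" takes "a report" as antecedent — a donkey pronoun bound across the clause boundary.
Weak reading: every analyst a with some drafted-report has at least one drafted-report r such that circulated(a,r).
Per analyst: a1:✓  a2:✓  a3:✓  a4:✓  a5:✓  a6:✓  a7:✓
Every analyst in the restrictor has a witness.

True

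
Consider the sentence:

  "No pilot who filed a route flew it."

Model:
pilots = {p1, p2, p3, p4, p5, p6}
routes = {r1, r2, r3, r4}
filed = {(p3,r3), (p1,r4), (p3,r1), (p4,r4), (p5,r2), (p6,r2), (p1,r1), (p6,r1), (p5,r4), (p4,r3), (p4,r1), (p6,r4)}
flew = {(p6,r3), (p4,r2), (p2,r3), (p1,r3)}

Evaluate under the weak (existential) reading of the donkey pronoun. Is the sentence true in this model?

True

"it" takes "a route" as antecedent — a donkey pronoun bound across the clause boundary.
Truth condition: for no (p,r) with filed(p,r) does flew(p,r) hold.
Restrictor pairs — does the scope hold? (p1,r1):fails  (p1,r4):fails  (p3,r1):fails  (p3,r3):fails  (p4,r1):fails  (p4,r3):fails  (p4,r4):fails  (p5,r2):fails  (p5,r4):fails  (p6,r1):fails  (p6,r2):fails  (p6,r4):fails
Scope holds for no restrictor pair, so the sentence is true.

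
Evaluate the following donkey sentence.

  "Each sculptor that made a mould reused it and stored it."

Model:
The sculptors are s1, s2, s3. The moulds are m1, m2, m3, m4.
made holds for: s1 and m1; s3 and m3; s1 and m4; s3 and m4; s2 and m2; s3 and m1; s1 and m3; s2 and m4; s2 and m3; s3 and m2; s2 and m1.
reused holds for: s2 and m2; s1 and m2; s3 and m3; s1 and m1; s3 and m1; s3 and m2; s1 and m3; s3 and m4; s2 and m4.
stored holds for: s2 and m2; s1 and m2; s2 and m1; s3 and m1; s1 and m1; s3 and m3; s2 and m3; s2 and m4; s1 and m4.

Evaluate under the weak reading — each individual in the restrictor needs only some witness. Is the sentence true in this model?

True

"it" takes "a mould" as antecedent — a donkey pronoun bound across the clause boundary.
Weak reading: every sculptor s with some made-mould has at least one made-mould m such that reused(s,m) ∧ stored(s,m).
Per sculptor: s1:✓  s2:✓  s3:✓
Every sculptor in the restrictor has a witness.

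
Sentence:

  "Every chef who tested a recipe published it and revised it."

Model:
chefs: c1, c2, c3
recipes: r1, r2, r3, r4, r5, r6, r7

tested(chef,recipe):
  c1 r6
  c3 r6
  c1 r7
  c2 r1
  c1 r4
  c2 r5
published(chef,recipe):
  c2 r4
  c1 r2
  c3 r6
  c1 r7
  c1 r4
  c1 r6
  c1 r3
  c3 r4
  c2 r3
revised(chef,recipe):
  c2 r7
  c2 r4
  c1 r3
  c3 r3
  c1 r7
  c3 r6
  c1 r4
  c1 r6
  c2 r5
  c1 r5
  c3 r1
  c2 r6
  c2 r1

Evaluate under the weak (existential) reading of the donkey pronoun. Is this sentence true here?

False

"it" takes "a recipe" as antecedent — a donkey pronoun bound across the clause boundary.
Weak reading: every chef c with some tested-recipe has at least one tested-recipe r such that published(c,r) ∧ revised(c,r).
Per chef: c1:✓  c2:✗  c3:✓
c2 has no witness among its tested-recipes.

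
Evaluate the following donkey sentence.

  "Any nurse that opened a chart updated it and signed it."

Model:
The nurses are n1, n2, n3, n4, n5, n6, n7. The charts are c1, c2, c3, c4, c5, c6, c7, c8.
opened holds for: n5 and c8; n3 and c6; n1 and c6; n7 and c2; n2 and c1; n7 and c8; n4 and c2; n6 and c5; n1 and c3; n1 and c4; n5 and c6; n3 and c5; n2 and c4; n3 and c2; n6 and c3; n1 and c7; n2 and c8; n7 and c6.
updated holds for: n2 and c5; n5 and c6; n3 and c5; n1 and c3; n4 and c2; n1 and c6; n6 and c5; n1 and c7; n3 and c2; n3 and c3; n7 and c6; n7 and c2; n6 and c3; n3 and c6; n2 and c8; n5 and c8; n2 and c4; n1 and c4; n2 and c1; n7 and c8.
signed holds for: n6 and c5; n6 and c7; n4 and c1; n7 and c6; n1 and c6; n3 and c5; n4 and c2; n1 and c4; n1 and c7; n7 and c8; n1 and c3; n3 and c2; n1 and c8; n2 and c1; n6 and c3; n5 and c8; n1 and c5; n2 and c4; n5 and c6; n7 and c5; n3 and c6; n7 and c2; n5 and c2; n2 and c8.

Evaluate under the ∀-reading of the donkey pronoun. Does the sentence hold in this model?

True

"it" takes "a chart" as antecedent — a donkey pronoun bound across the clause boundary.
Strong reading: for every (n,c) with opened(n,c), updated(n,c) ∧ signed(n,c).
Restrictor pairs: (n1,c3) ✓  (n1,c4) ✓  (n1,c6) ✓  (n1,c7) ✓  (n2,c1) ✓  (n2,c4) ✓  (n2,c8) ✓  (n3,c2) ✓  (n3,c5) ✓  (n3,c6) ✓  (n4,c2) ✓  (n5,c6) ✓  (n5,c8) ✓  (n6,c3) ✓  (n6,c5) ✓  (n7,c2) ✓  (n7,c6) ✓  (n7,c8) ✓
Every restrictor pair satisfies the scope.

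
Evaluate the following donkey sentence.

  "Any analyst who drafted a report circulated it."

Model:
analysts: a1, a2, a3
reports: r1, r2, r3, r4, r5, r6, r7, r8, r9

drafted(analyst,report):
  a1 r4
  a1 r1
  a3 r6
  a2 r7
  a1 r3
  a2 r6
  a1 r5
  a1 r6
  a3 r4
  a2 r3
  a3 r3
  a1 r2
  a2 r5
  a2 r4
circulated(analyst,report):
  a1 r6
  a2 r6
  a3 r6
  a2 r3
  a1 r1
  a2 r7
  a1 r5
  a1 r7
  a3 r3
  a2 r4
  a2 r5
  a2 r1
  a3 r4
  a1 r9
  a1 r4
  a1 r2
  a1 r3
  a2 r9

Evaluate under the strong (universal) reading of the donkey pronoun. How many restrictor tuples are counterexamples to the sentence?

"it" takes "a report" as antecedent — a donkey pronoun bound across the clause boundary.
Strong reading: for every (a,r) with drafted(a,r), circulated(a,r).
Restrictor pairs: (a1,r1) ✓  (a1,r2) ✓  (a1,r3) ✓  (a1,r4) ✓  (a1,r5) ✓  (a1,r6) ✓  (a2,r3) ✓  (a2,r4) ✓  (a2,r5) ✓  (a2,r6) ✓  (a2,r7) ✓  (a3,r3) ✓  (a3,r4) ✓  (a3,r6) ✓
Counterexamples (restrictor pairs failing the scope): 0.

0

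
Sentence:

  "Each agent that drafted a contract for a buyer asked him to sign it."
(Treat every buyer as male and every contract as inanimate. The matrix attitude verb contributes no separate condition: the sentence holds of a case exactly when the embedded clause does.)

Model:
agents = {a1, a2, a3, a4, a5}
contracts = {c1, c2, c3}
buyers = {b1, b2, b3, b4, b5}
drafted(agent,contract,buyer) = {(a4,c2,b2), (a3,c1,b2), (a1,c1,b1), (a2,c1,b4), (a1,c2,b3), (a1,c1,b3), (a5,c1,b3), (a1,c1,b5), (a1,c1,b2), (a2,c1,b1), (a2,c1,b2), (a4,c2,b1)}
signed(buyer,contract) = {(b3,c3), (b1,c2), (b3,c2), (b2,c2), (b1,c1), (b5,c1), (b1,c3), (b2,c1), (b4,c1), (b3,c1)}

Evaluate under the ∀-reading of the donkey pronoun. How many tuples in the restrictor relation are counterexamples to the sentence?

"him" takes "a buyer" as antecedent and "it" takes "a contract"; both are donkey pronouns co-varying with the restrictor.
Strong reading: for every (a,c,b) with drafted(a,c,b), signed(b,c).
Restrictor triples: (a1,c1,b1)→signed(b1,c1) ✓  (a1,c1,b2)→signed(b2,c1) ✓  (a1,c1,b3)→signed(b3,c1) ✓  (a1,c1,b5)→signed(b5,c1) ✓  (a1,c2,b3)→signed(b3,c2) ✓  (a2,c1,b1)→signed(b1,c1) ✓  (a2,c1,b2)→signed(b2,c1) ✓  (a2,c1,b4)→signed(b4,c1) ✓  (a3,c1,b2)→signed(b2,c1) ✓  (a4,c2,b1)→signed(b1,c2) ✓  (a4,c2,b2)→signed(b2,c2) ✓  (a5,c1,b3)→signed(b3,c1) ✓
Counterexamples (restrictor triples failing the scope): 0.

0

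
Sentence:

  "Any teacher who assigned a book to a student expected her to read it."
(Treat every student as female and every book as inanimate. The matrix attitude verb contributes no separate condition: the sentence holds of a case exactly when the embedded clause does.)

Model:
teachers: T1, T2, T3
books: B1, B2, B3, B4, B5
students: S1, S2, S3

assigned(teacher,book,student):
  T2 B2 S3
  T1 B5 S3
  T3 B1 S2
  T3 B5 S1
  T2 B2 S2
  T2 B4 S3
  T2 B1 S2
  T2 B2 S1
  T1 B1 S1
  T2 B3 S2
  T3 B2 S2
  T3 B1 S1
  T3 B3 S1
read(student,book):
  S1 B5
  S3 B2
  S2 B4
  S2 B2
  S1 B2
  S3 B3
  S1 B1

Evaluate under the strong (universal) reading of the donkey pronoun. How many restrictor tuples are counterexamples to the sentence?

6

"her" takes "a student" as antecedent and "it" takes "a book"; both are donkey pronouns co-varying with the restrictor.
Strong reading: for every (t,b,s) with assigned(t,b,s), read(s,b).
Restrictor triples: (T1,B1,S1)→read(S1,B1) ✓  (T1,B5,S3)→read(S3,B5) ✗  (T2,B1,S2)→read(S2,B1) ✗  (T2,B2,S1)→read(S1,B2) ✓  (T2,B2,S2)→read(S2,B2) ✓  (T2,B2,S3)→read(S3,B2) ✓  (T2,B3,S2)→read(S2,B3) ✗  (T2,B4,S3)→read(S3,B4) ✗  (T3,B1,S1)→read(S1,B1) ✓  (T3,B1,S2)→read(S2,B1) ✗  (T3,B2,S2)→read(S2,B2) ✓  (T3,B3,S1)→read(S1,B3) ✗  (T3,B5,S1)→read(S1,B5) ✓
Counterexamples (restrictor triples failing the scope): 6.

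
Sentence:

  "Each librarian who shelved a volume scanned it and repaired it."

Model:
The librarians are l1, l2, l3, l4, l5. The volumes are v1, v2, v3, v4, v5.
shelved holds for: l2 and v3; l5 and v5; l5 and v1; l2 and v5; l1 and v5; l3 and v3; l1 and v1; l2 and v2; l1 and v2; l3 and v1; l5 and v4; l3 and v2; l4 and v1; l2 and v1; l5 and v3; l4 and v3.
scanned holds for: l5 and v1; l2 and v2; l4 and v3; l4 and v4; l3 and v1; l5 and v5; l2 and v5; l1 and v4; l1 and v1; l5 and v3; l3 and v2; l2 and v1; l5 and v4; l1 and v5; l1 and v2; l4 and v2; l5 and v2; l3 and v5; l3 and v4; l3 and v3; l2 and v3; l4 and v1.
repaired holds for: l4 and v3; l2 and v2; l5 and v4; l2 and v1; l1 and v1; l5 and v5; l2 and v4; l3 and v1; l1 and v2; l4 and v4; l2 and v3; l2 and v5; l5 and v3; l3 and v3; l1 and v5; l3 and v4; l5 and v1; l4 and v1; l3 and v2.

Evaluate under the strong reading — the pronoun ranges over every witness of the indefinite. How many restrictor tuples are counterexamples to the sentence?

"it" takes "a volume" as antecedent — a donkey pronoun bound across the clause boundary.
Strong reading: for every (l,v) with shelved(l,v), scanned(l,v) ∧ repaired(l,v).
Restrictor pairs: (l1,v1) ✓  (l1,v2) ✓  (l1,v5) ✓  (l2,v1) ✓  (l2,v2) ✓  (l2,v3) ✓  (l2,v5) ✓  (l3,v1) ✓  (l3,v2) ✓  (l3,v3) ✓  (l4,v1) ✓  (l4,v3) ✓  (l5,v1) ✓  (l5,v3) ✓  (l5,v4) ✓  (l5,v5) ✓
Counterexamples (restrictor pairs failing the scope): 0.

0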